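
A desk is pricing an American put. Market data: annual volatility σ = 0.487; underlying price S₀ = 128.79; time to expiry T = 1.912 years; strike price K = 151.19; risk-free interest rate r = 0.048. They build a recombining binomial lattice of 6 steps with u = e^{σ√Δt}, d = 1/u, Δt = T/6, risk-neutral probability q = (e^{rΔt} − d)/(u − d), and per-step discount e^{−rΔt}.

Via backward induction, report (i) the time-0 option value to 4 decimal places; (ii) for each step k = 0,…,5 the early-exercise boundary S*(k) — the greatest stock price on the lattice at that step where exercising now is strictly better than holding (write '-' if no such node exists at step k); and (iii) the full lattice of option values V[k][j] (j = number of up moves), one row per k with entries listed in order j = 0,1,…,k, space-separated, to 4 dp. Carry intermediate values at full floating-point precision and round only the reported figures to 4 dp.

price = 43.3450
boundary = - - 74.3181 56.4548 74.3181 97.8337
tree:
43.3450
58.7404 26.6816
76.8719 39.3737 12.6405
94.7352 56.2201 20.8695 3.3805
108.3048 76.8719 33.8028 6.3495 0.0000
118.6128 94.7352 53.3563 11.9260 0.0000 0.0000
126.4432 108.3048 76.8719 22.4000 0.0000 0.0000 0.0000

Δt=0.31867  u=1.31642  d=0.75964  q=0.45938  discount=0.98482
step 6 (expiry): payoffs max(K−S,0) = 126.4432 108.3048 76.8719 22.4000 0.0000 0.0000 0.0000
step 5: (k=5,j=0): S=32.5772, (K−S)⁺=118.6128, hold=116.3178 ⇒ V=118.6128 exercise | (k=5,j=1): S=56.4548, (K−S)⁺=94.7352, hold=92.4402 ⇒ V=94.7352 exercise | (k=5,j=2): S=97.8337, (K−S)⁺=53.3563, hold=51.0613 ⇒ V=53.3563 exercise | (k=5,j=3): S=169.5414, (K−S)⁺=0.0000, hold=11.9260 ⇒ V=11.9260 continue | (k=5,j=4): S=293.8078, (K−S)⁺=0.0000, hold=0.0000 ⇒ V=0.0000 continue | (k=5,j=5): S=509.1560, (K−S)⁺=0.0000, hold=0.0000 ⇒ V=0.0000 continue  boundary S*=97.8337
step 4: (k=4,j=0): S=42.8852, (K−S)⁺=108.3048, hold=106.0098 ⇒ V=108.3048 exercise | (k=4,j=1): S=74.3181, (K−S)⁺=76.8719, hold=74.5769 ⇒ V=76.8719 exercise | (k=4,j=2): S=128.7900, (K−S)⁺=22.4000, hold=33.8028 ⇒ V=33.8028 continue | (k=4,j=3): S=223.1874, (K−S)⁺=0.0000, hold=6.3495 ⇒ V=6.3495 continue | (k=4,j=4): S=386.7739, (K−S)⁺=0.0000, hold=0.0000 ⇒ V=0.0000 continue  boundary S*=74.3181
step 3: (k=3,j=0): S=56.4548, (K−S)⁺=94.7352, hold=92.4402 ⇒ V=94.7352 exercise | (k=3,j=1): S=97.8337, (K−S)⁺=53.3563, hold=56.2201 ⇒ V=56.2201 continue | (k=3,j=2): S=169.5414, (K−S)⁺=0.0000, hold=20.8695 ⇒ V=20.8695 continue | (k=3,j=3): S=293.8078, (K−S)⁺=0.0000, hold=3.3805 ⇒ V=3.3805 continue  boundary S*=56.4548
step 2: (k=2,j=0): S=74.3181, (K−S)⁺=76.8719, hold=75.8725 ⇒ V=76.8719 exercise | (k=2,j=1): S=128.7900, (K−S)⁺=22.4000, hold=39.3737 ⇒ V=39.3737 continue | (k=2,j=2): S=223.1874, (K−S)⁺=0.0000, hold=12.6405 ⇒ V=12.6405 continue  boundary S*=74.3181
step 1: (k=1,j=0): S=97.8337, (K−S)⁺=53.3563, hold=58.7404 ⇒ V=58.7404 continue | (k=1,j=1): S=169.5414, (K−S)⁺=0.0000, hold=26.6816 ⇒ V=26.6816 continue  boundary S*=-
step 0: (k=0,j=0): S=128.7900, (K−S)⁺=22.4000, hold=43.3450 ⇒ V=43.3450 continue  boundary S*=-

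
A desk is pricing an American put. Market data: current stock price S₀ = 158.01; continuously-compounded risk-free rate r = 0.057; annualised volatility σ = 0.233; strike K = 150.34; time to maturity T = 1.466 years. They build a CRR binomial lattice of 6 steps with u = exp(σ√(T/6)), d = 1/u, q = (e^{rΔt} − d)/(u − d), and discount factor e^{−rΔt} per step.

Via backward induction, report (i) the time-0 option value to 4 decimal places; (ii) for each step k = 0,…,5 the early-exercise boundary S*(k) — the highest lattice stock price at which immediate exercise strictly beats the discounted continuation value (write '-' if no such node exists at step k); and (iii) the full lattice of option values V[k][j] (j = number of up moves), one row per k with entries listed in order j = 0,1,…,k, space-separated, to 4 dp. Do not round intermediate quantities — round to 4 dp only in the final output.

price = 9.4892
boundary = - - - 111.8481 125.5010 111.8481
tree:
9.4892
15.7677 4.2160
25.2362 7.8535 1.1271
38.4919 14.2400 2.4421 0.0000
50.6595 24.8390 5.2911 0.0000 0.0000
61.5035 38.4919 11.4641 0.0000 0.0000 0.0000
71.1678 50.6595 24.8390 0.0000 0.0000 0.0000 0.0000

Δt=0.24433  u=1.12207  d=0.89121  q=0.53199  discount=0.98617
step 6 (expiry): payoffs max(K−S,0) = 71.1678 50.6595 24.8390 0.0000 0.0000 0.0000 0.0000
step 5: (k=5,j=0): S=88.8365, (K−S)⁺=61.5035, hold=59.4242 ⇒ V=61.5035 exercise | (k=5,j=1): S=111.8481, (K−S)⁺=38.4919, hold=36.4126 ⇒ V=38.4919 exercise | (k=5,j=2): S=140.8205, (K−S)⁺=9.5195, hold=11.4641 ⇒ V=11.4641 continue | (k=5,j=3): S=177.2977, (K−S)⁺=0.0000, hold=0.0000 ⇒ V=0.0000 continue | (k=5,j=4): S=223.2237, (K−S)⁺=0.0000, hold=0.0000 ⇒ V=0.0000 continue | (k=5,j=5): S=281.0461, (K−S)⁺=0.0000, hold=0.0000 ⇒ V=0.0000 continue  boundary S*=111.8481
step 4: (k=4,j=0): S=99.6805, (K−S)⁺=50.6595, hold=48.5802 ⇒ V=50.6595 exercise | (k=4,j=1): S=125.5010, (K−S)⁺=24.8390, hold=23.7799 ⇒ V=24.8390 exercise | (k=4,j=2): S=158.0100, (K−S)⁺=0.0000, hold=5.2911 ⇒ V=5.2911 continue | (k=4,j=3): S=198.9399, (K−S)⁺=0.0000, hold=0.0000 ⇒ V=0.0000 continue | (k=4,j=4): S=250.4719, (K−S)⁺=0.0000, hold=0.0000 ⇒ V=0.0000 continue  boundary S*=125.5010
step 3: (k=3,j=0): S=111.8481, (K−S)⁺=38.4919, hold=36.4126 ⇒ V=38.4919 exercise | (k=3,j=1): S=140.8205, (K−S)⁺=9.5195, hold=14.2400 ⇒ V=14.2400 continue | (k=3,j=2): S=177.2977, (K−S)⁺=0.0000, hold=2.4421 ⇒ V=2.4421 continue | (k=3,j=3): S=223.2237, (K−S)⁺=0.0000, hold=0.0000 ⇒ V=0.0000 continue  boundary S*=111.8481
step 2: (k=2,j=0): S=125.5010, (K−S)⁺=24.8390, hold=25.2362 ⇒ V=25.2362 continue | (k=2,j=1): S=158.0100, (K−S)⁺=0.0000, hold=7.8535 ⇒ V=7.8535 continue | (k=2,j=2): S=198.9399, (K−S)⁺=0.0000, hold=1.1271 ⇒ V=1.1271 continue  boundary S*=-
step 1: (k=1,j=0): S=140.8205, (K−S)⁺=9.5195, hold=15.7677 ⇒ V=15.7677 continue | (k=1,j=1): S=177.2977, (K−S)⁺=0.0000, hold=4.2160 ⇒ V=4.2160 continue  boundary S*=-
step 0: (k=0,j=0): S=158.0100, (K−S)⁺=0.0000, hold=9.4892 ⇒ V=9.4892 continue  boundary S*=-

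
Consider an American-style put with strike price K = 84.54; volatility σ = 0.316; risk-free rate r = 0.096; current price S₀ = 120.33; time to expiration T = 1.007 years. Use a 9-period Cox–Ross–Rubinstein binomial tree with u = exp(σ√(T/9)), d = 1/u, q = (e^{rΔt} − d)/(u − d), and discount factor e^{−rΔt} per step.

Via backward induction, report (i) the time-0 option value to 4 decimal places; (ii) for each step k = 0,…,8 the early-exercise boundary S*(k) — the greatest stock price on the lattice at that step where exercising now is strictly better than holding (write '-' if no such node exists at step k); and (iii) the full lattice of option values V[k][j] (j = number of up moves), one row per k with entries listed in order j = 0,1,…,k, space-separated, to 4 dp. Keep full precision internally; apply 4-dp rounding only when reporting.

price = 1.0749
boundary = - - - - - - 63.8177 70.9327 63.8177
tree:
1.0749
1.8847 0.3630
3.2399 0.6954 0.0693
5.4364 1.3160 0.1473 0.0000
8.8524 2.4525 0.3132 0.0000 0.0000
13.8786 4.4796 0.6659 0.0000 0.0000 0.0000
20.7223 7.9622 1.4158 0.0000 0.0000 0.0000 0.0000
27.1237 13.6073 3.0101 0.0000 0.0000 0.0000 0.0000 0.0000
32.8829 20.7223 6.4000 0.0000 0.0000 0.0000 0.0000 0.0000 0.0000
38.0645 27.1237 13.6073 0.0000 0.0000 0.0000 0.0000 0.0000 0.0000 0.0000

Δt=0.11189  u=1.11149  d=0.89969  q=0.52459  discount=0.98932
step 9 (expiry): payoffs max(K−S,0) = 38.0645 27.1237 13.6073 0.0000 0.0000 0.0000 0.0000 0.0000 0.0000 0.0000
step 8: (k=8,j=0): S=51.6571, (K−S)⁺=32.8829, hold=31.9797 ⇒ V=32.8829 exercise | (k=8,j=1): S=63.8177, (K−S)⁺=20.7223, hold=19.8191 ⇒ V=20.7223 exercise | (k=8,j=2): S=78.8410, (K−S)⁺=5.6990, hold=6.4000 ⇒ V=6.4000 continue | (k=8,j=3): S=97.4009, (K−S)⁺=0.0000, hold=0.0000 ⇒ V=0.0000 continue | (k=8,j=4): S=120.3300, (K−S)⁺=0.0000, hold=0.0000 ⇒ V=0.0000 continue | (k=8,j=5): S=148.6569, (K−S)⁺=0.0000, hold=0.0000 ⇒ V=0.0000 continue | (k=8,j=6): S=183.6521, (K−S)⁺=0.0000, hold=0.0000 ⇒ V=0.0000 continue | (k=8,j=7): S=226.8856, (K−S)⁺=0.0000, hold=0.0000 ⇒ V=0.0000 continue | (k=8,j=8): S=280.2967, (K−S)⁺=0.0000, hold=0.0000 ⇒ V=0.0000 continue  boundary S*=63.8177
step 7: (k=7,j=0): S=57.4163, (K−S)⁺=27.1237, hold=26.2205 ⇒ V=27.1237 exercise | (k=7,j=1): S=70.9327, (K−S)⁺=13.6073, hold=13.0679 ⇒ V=13.6073 exercise | (k=7,j=2): S=87.6309, (K−S)⁺=0.0000, hold=3.0101 ⇒ V=3.0101 continue | (k=7,j=3): S=108.2601, (K−S)⁺=0.0000, hold=0.0000 ⇒ V=0.0000 continue | (k=7,j=4): S=133.7456, (K−S)⁺=0.0000, hold=0.0000 ⇒ V=0.0000 continue | (k=7,j=5): S=165.2306, (K−S)⁺=0.0000, hold=0.0000 ⇒ V=0.0000 continue | (k=7,j=6): S=204.1275, (K−S)⁺=0.0000, hold=0.0000 ⇒ V=0.0000 continue | (k=7,j=7): S=252.1811, (K−S)⁺=0.0000, hold=0.0000 ⇒ V=0.0000 continue  boundary S*=70.9327
step 6: (k=6,j=0): S=63.8177, (K−S)⁺=20.7223, hold=19.8191 ⇒ V=20.7223 exercise | (k=6,j=1): S=78.8410, (K−S)⁺=5.6990, hold=7.9622 ⇒ V=7.9622 continue | (k=6,j=2): S=97.4009, (K−S)⁺=0.0000, hold=1.4158 ⇒ V=1.4158 continue | (k=6,j=3): S=120.3300, (K−S)⁺=0.0000, hold=0.0000 ⇒ V=0.0000 continue | (k=6,j=4): S=148.6569, (K−S)⁺=0.0000, hold=0.0000 ⇒ V=0.0000 continue | (k=6,j=5): S=183.6521, (K−S)⁺=0.0000, hold=0.0000 ⇒ V=0.0000 continue | (k=6,j=6): S=226.8856, (K−S)⁺=0.0000, hold=0.0000 ⇒ V=0.0000 continue  boundary S*=63.8177
step 5: (k=5,j=0): S=70.9327, (K−S)⁺=13.6073, hold=13.8786 ⇒ V=13.8786 continue | (k=5,j=1): S=87.6309, (K−S)⁺=0.0000, hold=4.4796 ⇒ V=4.4796 continue | (k=5,j=2): S=108.2601, (K−S)⁺=0.0000, hold=0.6659 ⇒ V=0.6659 continue | (k=5,j=3): S=133.7456, (K−S)⁺=0.0000, hold=0.0000 ⇒ V=0.0000 continue | (k=5,j=4): S=165.2306, (K−S)⁺=0.0000, hold=0.0000 ⇒ V=0.0000 continue | (k=5,j=5): S=204.1275, (K−S)⁺=0.0000, hold=0.0000 ⇒ V=0.0000 continue  boundary S*=-
step 4: (k=4,j=0): S=78.8410, (K−S)⁺=5.6990, hold=8.8524 ⇒ V=8.8524 continue | (k=4,j=1): S=97.4009, (K−S)⁺=0.0000, hold=2.4525 ⇒ V=2.4525 continue | (k=4,j=2): S=120.3300, (K−S)⁺=0.0000, hold=0.3132 ⇒ V=0.3132 continue | (k=4,j=3): S=148.6569, (K−S)⁺=0.0000, hold=0.0000 ⇒ V=0.0000 continue | (k=4,j=4): S=183.6521, (K−S)⁺=0.0000, hold=0.0000 ⇒ V=0.0000 continue  boundary S*=-
step 3: (k=3,j=0): S=87.6309, (K−S)⁺=0.0000, hold=5.4364 ⇒ V=5.4364 continue | (k=3,j=1): S=108.2601, (K−S)⁺=0.0000, hold=1.3160 ⇒ V=1.3160 continue | (k=3,j=2): S=133.7456, (K−S)⁺=0.0000, hold=0.1473 ⇒ V=0.1473 continue | (k=3,j=3): S=165.2306, (K−S)⁺=0.0000, hold=0.0000 ⇒ V=0.0000 continue  boundary S*=-
step 2: (k=2,j=0): S=97.4009, (K−S)⁺=0.0000, hold=3.2399 ⇒ V=3.2399 continue | (k=2,j=1): S=120.3300, (K−S)⁺=0.0000, hold=0.6954 ⇒ V=0.6954 continue | (k=2,j=2): S=148.6569, (K−S)⁺=0.0000, hold=0.0693 ⇒ V=0.0693 continue  boundary S*=-
step 1: (k=1,j=0): S=108.2601, (K−S)⁺=0.0000, hold=1.8847 ⇒ V=1.8847 continue | (k=1,j=1): S=133.7456, (K−S)⁺=0.0000, hold=0.3630 ⇒ V=0.3630 continue  boundary S*=-
step 0: (k=0,j=0): S=120.3300, (K−S)⁺=0.0000, hold=1.0749 ⇒ V=1.0749 continue  boundary S*=-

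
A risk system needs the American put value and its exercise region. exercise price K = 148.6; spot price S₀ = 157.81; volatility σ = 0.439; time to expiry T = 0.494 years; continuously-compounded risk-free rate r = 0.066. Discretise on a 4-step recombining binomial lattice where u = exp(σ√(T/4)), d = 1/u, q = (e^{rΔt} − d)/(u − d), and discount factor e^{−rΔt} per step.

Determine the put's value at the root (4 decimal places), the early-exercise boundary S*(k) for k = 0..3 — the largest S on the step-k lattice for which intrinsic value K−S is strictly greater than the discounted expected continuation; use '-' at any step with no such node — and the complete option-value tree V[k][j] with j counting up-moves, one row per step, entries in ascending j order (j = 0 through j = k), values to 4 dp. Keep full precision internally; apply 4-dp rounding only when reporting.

Δt=0.12350, u=1.16681, d=0.85704, q=0.48793, disc=e^(-rΔt)=0.99188
k=4 terminal: V=max(K-S,0) → 63.4607 32.6870 0.0000 0.0000 0.0000
k=3: j=0 S=99.3416 intr=49.2584 cont=48.0521 V=49.2584[EX]; j=1 S=135.2488 intr=13.3512 cont=16.6022 V=16.6022[hold]; j=2 S=184.1347 intr=0.0000 cont=0.0000 V=0.0000[hold]; j=3 S=250.6906 intr=0.0000 cont=0.0000 V=0.0000[hold]  S*(3)=99.3416
k=2: j=0 S=115.9130 intr=32.6870 cont=33.0541 V=33.0541[hold]; j=1 S=157.8100 intr=0.0000 cont=8.4325 V=8.4325[hold]; j=2 S=214.8507 intr=0.0000 cont=0.0000 V=0.0000[hold]  S*(2)=-
k=1: j=0 S=135.2488 intr=13.3512 cont=20.8697 V=20.8697[hold]; j=1 S=184.1347 intr=0.0000 cont=4.2830 V=4.2830[hold]  S*(1)=-
k=0: j=0 S=157.8100 intr=0.0000 cont=12.6729 V=12.6729[hold]  S*(0)=-

price = 12.6729
boundary = - - - 99.3416
tree:
12.6729
20.8697 4.2830
33.0541 8.4325 0.0000
49.2584 16.6022 0.0000 0.0000
63.4607 32.6870 0.0000 0.0000 0.0000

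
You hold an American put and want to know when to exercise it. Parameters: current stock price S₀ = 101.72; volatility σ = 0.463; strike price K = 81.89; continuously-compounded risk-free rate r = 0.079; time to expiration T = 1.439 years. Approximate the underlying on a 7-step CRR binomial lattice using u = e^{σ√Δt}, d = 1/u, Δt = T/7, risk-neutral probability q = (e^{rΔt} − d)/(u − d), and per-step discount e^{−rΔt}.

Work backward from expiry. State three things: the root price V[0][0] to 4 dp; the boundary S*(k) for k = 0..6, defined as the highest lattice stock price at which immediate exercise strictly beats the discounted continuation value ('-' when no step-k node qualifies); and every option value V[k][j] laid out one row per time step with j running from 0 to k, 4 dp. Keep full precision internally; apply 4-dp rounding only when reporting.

price = 8.1892
boundary = - - - 54.1876 43.9269 54.1876 66.8449
tree:
8.1892
12.7175 3.6837
19.1431 6.3612 0.9809
27.7024 10.7503 1.9411 0.0000
37.9631 17.6365 3.8415 0.0000 0.0000
46.2808 27.7024 7.6023 0.0000 0.0000 0.0000
53.0236 37.9631 15.0451 0.0000 0.0000 0.0000 0.0000
58.4896 46.2808 27.7024 0.0000 0.0000 0.0000 0.0000 0.0000

Δt=0.20557, u=1.23358, d=0.81065, q=0.48642, disc=e^(-rΔt)=0.98389
k=7 terminal: V=max(K-S,0) → 58.4896 46.2808 27.7024 0.0000 0.0000 0.0000 0.0000 0.0000
k=6: j=0 S=28.8664 intr=53.0236 cont=51.7044 V=53.0236[EX]; j=1 S=43.9269 intr=37.9631 cont=36.6439 V=37.9631[EX]; j=2 S=66.8449 intr=15.0451 cont=13.9982 V=15.0451[EX]; j=3 S=101.7200 intr=0.0000 cont=0.0000 V=0.0000[hold]; j=4 S=154.7904 intr=0.0000 cont=0.0000 V=0.0000[hold]; j=5 S=235.5494 intr=0.0000 cont=0.0000 V=0.0000[hold]; j=6 S=358.4427 intr=0.0000 cont=0.0000 V=0.0000[hold]  S*(6)=66.8449
k=5: j=0 S=35.6092 intr=46.2808 cont=44.9617 V=46.2808[EX]; j=1 S=54.1876 intr=27.7024 cont=26.3833 V=27.7024[EX]; j=2 S=82.4589 intr=0.0000 cont=7.6023 V=7.6023[hold]; j=3 S=125.4802 intr=0.0000 cont=0.0000 V=0.0000[hold]; j=4 S=190.9471 intr=0.0000 cont=0.0000 V=0.0000[hold]; j=5 S=290.5700 intr=0.0000 cont=0.0000 V=0.0000[hold]  S*(5)=54.1876
k=4: j=0 S=43.9269 intr=37.9631 cont=36.6439 V=37.9631[EX]; j=1 S=66.8449 intr=15.0451 cont=17.6365 V=17.6365[hold]; j=2 S=101.7200 intr=0.0000 cont=3.8415 V=3.8415[hold]; j=3 S=154.7904 intr=0.0000 cont=0.0000 V=0.0000[hold]; j=4 S=235.5494 intr=0.0000 cont=0.0000 V=0.0000[hold]  S*(4)=43.9269
k=3: j=0 S=54.1876 intr=27.7024 cont=27.6235 V=27.7024[EX]; j=1 S=82.4589 intr=0.0000 cont=10.7503 V=10.7503[hold]; j=2 S=125.4802 intr=0.0000 cont=1.9411 V=1.9411[hold]; j=3 S=190.9471 intr=0.0000 cont=0.0000 V=0.0000[hold]  S*(3)=54.1876
k=2: j=0 S=66.8449 intr=15.0451 cont=19.1431 V=19.1431[hold]; j=1 S=101.7200 intr=0.0000 cont=6.3612 V=6.3612[hold]; j=2 S=154.7904 intr=0.0000 cont=0.9809 V=0.9809[hold]  S*(2)=-
k=1: j=0 S=82.4589 intr=0.0000 cont=12.7175 V=12.7175[hold]; j=1 S=125.4802 intr=0.0000 cont=3.6837 V=3.6837[hold]  S*(1)=-
k=0: j=0 S=101.7200 intr=0.0000 cont=8.1892 V=8.1892[hold]  S*(0)=-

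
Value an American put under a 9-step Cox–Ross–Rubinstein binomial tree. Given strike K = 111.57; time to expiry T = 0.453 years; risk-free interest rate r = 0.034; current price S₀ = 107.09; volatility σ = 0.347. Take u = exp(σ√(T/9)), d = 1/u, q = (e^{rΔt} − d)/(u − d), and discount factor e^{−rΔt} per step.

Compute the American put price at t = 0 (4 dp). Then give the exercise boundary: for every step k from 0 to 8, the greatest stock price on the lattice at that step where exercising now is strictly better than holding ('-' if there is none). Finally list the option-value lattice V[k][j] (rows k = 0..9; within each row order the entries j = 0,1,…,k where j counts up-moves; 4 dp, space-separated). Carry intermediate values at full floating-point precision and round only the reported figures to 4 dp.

price = 11.8295
boundary = - - - - 78.4350 84.7851 78.4350 84.7851 91.6494
tree:
11.8295
16.0504 7.5045
21.1325 10.8491 4.0708
26.9252 15.2139 6.3718 1.7047
33.1350 20.5955 9.7001 2.9512 0.4212
39.0095 26.7849 14.2648 5.0119 0.8298 0.0000
44.4440 33.1350 20.0854 8.2935 1.6349 0.0000 0.0000
49.4715 39.0095 26.7849 13.2252 3.2208 0.0000 0.0000 0.0000
54.1225 44.4440 33.1350 19.9206 6.3453 0.0000 0.0000 0.0000 0.0000
58.4251 49.4715 39.0095 26.7849 12.5007 0.0000 0.0000 0.0000 0.0000 0.0000

Δt=0.05033, u=1.08096, d=0.92510, q=0.49154, disc=e^(-rΔt)=0.99829
k=9 terminal: V=max(K-S,0) → 58.4251 49.4715 39.0095 26.7849 12.5007 0.0000 0.0000 0.0000 0.0000 0.0000
k=8: j=0 S=57.4475 intr=54.1225 cont=53.9317 V=54.1225[EX]; j=1 S=67.1260 intr=44.4440 cont=44.2533 V=44.4440[EX]; j=2 S=78.4350 intr=33.1350 cont=32.9442 V=33.1350[EX]; j=3 S=91.6494 intr=19.9206 cont=19.7299 V=19.9206[EX]; j=4 S=107.0900 intr=4.4800 cont=6.3453 V=6.3453[hold]; j=5 S=125.1320 intr=0.0000 cont=0.0000 V=0.0000[hold]; j=6 S=146.2136 intr=0.0000 cont=0.0000 V=0.0000[hold]; j=7 S=170.8470 intr=0.0000 cont=0.0000 V=0.0000[hold]; j=8 S=199.6304 intr=0.0000 cont=0.0000 V=0.0000[hold]  S*(8)=91.6494
k=7: j=0 S=62.0985 intr=49.4715 cont=49.2808 V=49.4715[EX]; j=1 S=72.5605 intr=39.0095 cont=38.8187 V=39.0095[EX]; j=2 S=84.7851 intr=26.7849 cont=26.5941 V=26.7849[EX]; j=3 S=99.0693 intr=12.5007 cont=13.2252 V=13.2252[hold]; j=4 S=115.7600 intr=0.0000 cont=3.2208 V=3.2208[hold]; j=5 S=135.2627 intr=0.0000 cont=0.0000 V=0.0000[hold]; j=6 S=158.0511 intr=0.0000 cont=0.0000 V=0.0000[hold]; j=7 S=184.6788 intr=0.0000 cont=0.0000 V=0.0000[hold]  S*(7)=84.7851
k=6: j=0 S=67.1260 intr=44.4440 cont=44.2533 V=44.4440[EX]; j=1 S=78.4350 intr=33.1350 cont=32.9442 V=33.1350[EX]; j=2 S=91.6494 intr=19.9206 cont=20.0854 V=20.0854[hold]; j=3 S=107.0900 intr=4.4800 cont=8.2935 V=8.2935[hold]; j=4 S=125.1320 intr=0.0000 cont=1.6349 V=1.6349[hold]; j=5 S=146.2136 intr=0.0000 cont=0.0000 V=0.0000[hold]; j=6 S=170.8470 intr=0.0000 cont=0.0000 V=0.0000[hold]  S*(6)=78.4350
k=5: j=0 S=72.5605 intr=39.0095 cont=38.8187 V=39.0095[EX]; j=1 S=84.7851 intr=26.7849 cont=26.6749 V=26.7849[EX]; j=2 S=99.0693 intr=12.5007 cont=14.2648 V=14.2648[hold]; j=3 S=115.7600 intr=0.0000 cont=5.0119 V=5.0119[hold]; j=4 S=135.2627 intr=0.0000 cont=0.8298 V=0.8298[hold]; j=5 S=158.0511 intr=0.0000 cont=0.0000 V=0.0000[hold]  S*(5)=84.7851
k=4: j=0 S=78.4350 intr=33.1350 cont=32.9442 V=33.1350[EX]; j=1 S=91.6494 intr=19.9206 cont=20.5955 V=20.5955[hold]; j=2 S=107.0900 intr=4.4800 cont=9.7001 V=9.7001[hold]; j=3 S=125.1320 intr=0.0000 cont=2.9512 V=2.9512[hold]; j=4 S=146.2136 intr=0.0000 cont=0.4212 V=0.4212[hold]  S*(4)=78.4350
k=3: j=0 S=84.7851 intr=26.7849 cont=26.9252 V=26.9252[hold]; j=1 S=99.0693 intr=12.5007 cont=15.2139 V=15.2139[hold]; j=2 S=115.7600 intr=0.0000 cont=6.3718 V=6.3718[hold]; j=3 S=135.2627 intr=0.0000 cont=1.7047 V=1.7047[hold]  S*(3)=-
k=2: j=0 S=91.6494 intr=19.9206 cont=21.1325 V=21.1325[hold]; j=1 S=107.0900 intr=4.4800 cont=10.8491 V=10.8491[hold]; j=2 S=125.1320 intr=0.0000 cont=4.0708 V=4.0708[hold]  S*(2)=-
k=1: j=0 S=99.0693 intr=12.5007 cont=16.0504 V=16.0504[hold]; j=1 S=115.7600 intr=0.0000 cont=7.5045 V=7.5045[hold]  S*(1)=-
k=0: j=0 S=107.0900 intr=4.4800 cont=11.8295 V=11.8295[hold]  S*(0)=-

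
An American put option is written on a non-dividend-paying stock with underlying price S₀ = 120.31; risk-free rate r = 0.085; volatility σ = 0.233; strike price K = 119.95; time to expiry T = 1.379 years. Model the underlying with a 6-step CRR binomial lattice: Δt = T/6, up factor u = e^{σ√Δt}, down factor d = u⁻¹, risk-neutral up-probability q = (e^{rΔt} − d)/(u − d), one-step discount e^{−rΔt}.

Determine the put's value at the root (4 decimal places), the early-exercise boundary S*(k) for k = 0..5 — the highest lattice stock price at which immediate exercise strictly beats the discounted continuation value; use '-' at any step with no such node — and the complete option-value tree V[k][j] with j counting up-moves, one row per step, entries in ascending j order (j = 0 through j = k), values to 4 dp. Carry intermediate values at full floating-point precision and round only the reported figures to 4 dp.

price = 7.9998
boundary = - - 96.2229 86.0531 96.2229 107.5945
tree:
7.9998
14.0444 3.5366
23.7271 6.9380 0.9911
33.8969 13.1601 2.2980 0.0000
42.9918 23.7271 5.3285 0.0000 0.0000
51.1255 33.8969 12.3555 0.0000 0.0000 0.0000
58.3995 42.9918 23.7271 0.0000 0.0000 0.0000 0.0000

Δt=0.22983, u=1.11818, d=0.89431, q=0.56023, disc=e^(-rΔt)=0.98065
k=6 terminal: V=max(K-S,0) → 58.3995 42.9918 23.7271 0.0000 0.0000 0.0000 0.0000
k=5: j=0 S=68.8245 intr=51.1255 cont=48.8049 V=51.1255[EX]; j=1 S=86.0531 intr=33.8969 cont=31.5763 V=33.8969[EX]; j=2 S=107.5945 intr=12.3555 cont=10.2327 V=12.3555[EX]; j=3 S=134.5282 intr=0.0000 cont=0.0000 V=0.0000[hold]; j=4 S=168.2042 intr=0.0000 cont=0.0000 V=0.0000[hold]; j=5 S=210.3102 intr=0.0000 cont=0.0000 V=0.0000[hold]  S*(5)=107.5945
k=4: j=0 S=76.9582 intr=42.9918 cont=40.6712 V=42.9918[EX]; j=1 S=96.2229 intr=23.7271 cont=21.4066 V=23.7271[EX]; j=2 S=120.3100 intr=0.0000 cont=5.3285 V=5.3285[hold]; j=3 S=150.4268 intr=0.0000 cont=0.0000 V=0.0000[hold]; j=4 S=188.0826 intr=0.0000 cont=0.0000 V=0.0000[hold]  S*(4)=96.2229
k=3: j=0 S=86.0531 intr=33.8969 cont=31.5763 V=33.8969[EX]; j=1 S=107.5945 intr=12.3555 cont=13.1601 V=13.1601[hold]; j=2 S=134.5282 intr=0.0000 cont=2.2980 V=2.2980[hold]; j=3 S=168.2042 intr=0.0000 cont=0.0000 V=0.0000[hold]  S*(3)=86.0531
k=2: j=0 S=96.2229 intr=23.7271 cont=21.8486 V=23.7271[EX]; j=1 S=120.3100 intr=0.0000 cont=6.9380 V=6.9380[hold]; j=2 S=150.4268 intr=0.0000 cont=0.9911 V=0.9911[hold]  S*(2)=96.2229
k=1: j=0 S=107.5945 intr=12.3555 cont=14.0444 V=14.0444[hold]; j=1 S=134.5282 intr=0.0000 cont=3.5366 V=3.5366[hold]  S*(1)=-
k=0: j=0 S=120.3100 intr=0.0000 cont=7.9998 V=7.9998[hold]  S*(0)=-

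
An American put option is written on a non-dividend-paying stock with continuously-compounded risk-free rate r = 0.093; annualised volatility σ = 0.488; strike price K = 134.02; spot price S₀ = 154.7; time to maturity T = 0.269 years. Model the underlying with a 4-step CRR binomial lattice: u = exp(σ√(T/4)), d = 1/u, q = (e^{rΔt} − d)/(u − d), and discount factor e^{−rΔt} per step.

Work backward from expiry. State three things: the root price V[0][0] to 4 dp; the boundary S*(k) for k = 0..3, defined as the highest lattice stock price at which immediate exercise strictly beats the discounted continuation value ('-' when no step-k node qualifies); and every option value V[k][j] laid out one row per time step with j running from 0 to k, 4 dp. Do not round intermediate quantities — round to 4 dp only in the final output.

price = 6.2170
boundary = - - - 105.8300
tree:
6.2170
10.6124 1.7781
17.6340 3.5300 0.0000
28.1900 7.0080 0.0000 0.0000
40.7701 13.9127 0.0000 0.0000 0.0000

Δt=0.06725  u=1.13491  d=0.88113  q=0.49313  discount=0.99377
step 4 (expiry): payoffs max(K−S,0) = 40.7701 13.9127 0.0000 0.0000 0.0000
step 3: (k=3,j=0): S=105.8300, (K−S)⁺=28.1900, hold=27.3544 ⇒ V=28.1900 exercise | (k=3,j=1): S=136.3107, (K−S)⁺=0.0000, hold=7.0080 ⇒ V=7.0080 continue | (k=3,j=2): S=175.5702, (K−S)⁺=0.0000, hold=0.0000 ⇒ V=0.0000 continue | (k=3,j=3): S=226.1370, (K−S)⁺=0.0000, hold=0.0000 ⇒ V=0.0000 continue  boundary S*=105.8300
step 2: (k=2,j=0): S=120.1073, (K−S)⁺=13.9127, hold=17.6340 ⇒ V=17.6340 continue | (k=2,j=1): S=154.7000, (K−S)⁺=0.0000, hold=3.5300 ⇒ V=3.5300 continue | (k=2,j=2): S=199.2559, (K−S)⁺=0.0000, hold=0.0000 ⇒ V=0.0000 continue  boundary S*=-
step 1: (k=1,j=0): S=136.3107, (K−S)⁺=0.0000, hold=10.6124 ⇒ V=10.6124 continue | (k=1,j=1): S=175.5702, (K−S)⁺=0.0000, hold=1.7781 ⇒ V=1.7781 continue  boundary S*=-
step 0: (k=0,j=0): S=154.7000, (K−S)⁺=0.0000, hold=6.2170 ⇒ V=6.2170 continue  boundary S*=-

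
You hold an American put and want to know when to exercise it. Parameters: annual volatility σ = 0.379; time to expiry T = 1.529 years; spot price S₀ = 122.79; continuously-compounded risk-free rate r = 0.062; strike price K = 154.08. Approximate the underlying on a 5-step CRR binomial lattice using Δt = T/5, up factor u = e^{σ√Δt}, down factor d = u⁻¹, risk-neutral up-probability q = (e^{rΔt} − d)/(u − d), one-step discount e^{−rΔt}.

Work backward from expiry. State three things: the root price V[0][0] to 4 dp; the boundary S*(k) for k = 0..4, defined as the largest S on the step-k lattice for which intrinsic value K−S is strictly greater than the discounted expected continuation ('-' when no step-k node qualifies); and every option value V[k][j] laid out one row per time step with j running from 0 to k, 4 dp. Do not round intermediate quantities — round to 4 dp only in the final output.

price = 37.4810
boundary = - 99.5731 80.7459 99.5731 122.7900
tree:
37.4810
54.5069 21.4352
73.3341 34.9490 8.3766
88.6014 54.5069 16.2023 0.6579
100.9820 73.3341 31.2900 1.3228 0.0000
111.0217 88.6014 54.5069 2.6597 0.0000 0.0000

Δt=0.30580, u=1.23316, d=0.81092, q=0.49313, disc=e^(-rΔt)=0.98122
k=5 terminal: V=max(K-S,0) → 111.0217 88.6014 54.5069 2.6597 0.0000 0.0000
k=4: j=0 S=53.0980 intr=100.9820 cont=98.0882 V=100.9820[EX]; j=1 S=80.7459 intr=73.3341 cont=70.4403 V=73.3341[EX]; j=2 S=122.7900 intr=31.2900 cont=28.3962 V=31.2900[EX]; j=3 S=186.7262 intr=0.0000 cont=1.3228 V=1.3228[hold]; j=4 S=283.9537 intr=0.0000 cont=0.0000 V=0.0000[hold]  S*(4)=122.7900
k=3: j=0 S=65.4786 intr=88.6014 cont=85.7076 V=88.6014[EX]; j=1 S=99.5731 intr=54.5069 cont=51.6132 V=54.5069[EX]; j=2 S=151.4203 intr=2.6597 cont=16.2023 V=16.2023[hold]; j=3 S=230.2642 intr=0.0000 cont=0.6579 V=0.6579[hold]  S*(3)=99.5731
k=2: j=0 S=80.7459 intr=73.3341 cont=70.4403 V=73.3341[EX]; j=1 S=122.7900 intr=31.2900 cont=34.9490 V=34.9490[hold]; j=2 S=186.7262 intr=0.0000 cont=8.3766 V=8.3766[hold]  S*(2)=80.7459
k=1: j=0 S=99.5731 intr=54.5069 cont=53.3836 V=54.5069[EX]; j=1 S=151.4203 intr=2.6597 cont=21.4352 V=21.4352[hold]  S*(1)=99.5731
k=0: j=0 S=122.7900 intr=31.2900 cont=37.4810 V=37.4810[hold]  S*(0)=-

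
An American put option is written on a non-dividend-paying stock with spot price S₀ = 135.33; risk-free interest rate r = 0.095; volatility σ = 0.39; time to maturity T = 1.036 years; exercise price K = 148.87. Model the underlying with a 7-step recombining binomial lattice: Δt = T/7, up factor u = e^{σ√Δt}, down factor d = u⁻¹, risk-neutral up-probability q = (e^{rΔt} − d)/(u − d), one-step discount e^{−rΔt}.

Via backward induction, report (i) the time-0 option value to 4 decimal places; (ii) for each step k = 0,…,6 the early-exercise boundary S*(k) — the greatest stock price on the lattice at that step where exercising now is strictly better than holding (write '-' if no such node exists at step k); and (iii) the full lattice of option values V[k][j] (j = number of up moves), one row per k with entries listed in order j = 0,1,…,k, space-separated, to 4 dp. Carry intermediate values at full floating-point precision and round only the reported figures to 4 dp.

price = 23.5428
boundary = - - 100.2477 86.2809 100.2477 116.4754 100.2477
tree:
23.5428
34.4452 13.7041
48.6223 21.7577 6.3338
62.5891 33.2966 11.2569 1.7715
74.6100 48.6223 19.4718 3.6634 0.0000
84.9561 62.5891 32.3946 7.5755 0.0000 0.0000
93.8608 74.6100 48.6223 15.6654 0.0000 0.0000 0.0000
101.5249 84.9561 62.5891 32.3946 0.0000 0.0000 0.0000 0.0000

params: Δt=0.14800 u=1.16188 d=0.86068 q=0.50957 e^(-rΔt)=0.98604
t_7 payoffs: 101.5249 84.9561 62.5891 32.3946 0.0000 0.0000 0.0000 0.0000
t_6: node(6,0) S=55.0092 payoff=93.8608 vs cont=91.7823 → 93.8608 [stop]  node(6,1) S=74.2600 payoff=74.6100 vs cont=72.5315 → 74.6100 [stop]  node(6,2) S=100.2477 payoff=48.6223 vs cont=46.5438 → 48.6223 [stop]  node(6,3) S=135.3300 payoff=13.5400 vs cont=15.6654 → 15.6654 [wait]  node(6,4) S=182.6895 payoff=0.0000 vs cont=0.0000 → 0.0000 [wait]  node(6,5) S=246.6228 payoff=0.0000 vs cont=0.0000 → 0.0000 [wait]  node(6,6) S=332.9300 payoff=0.0000 vs cont=0.0000 → 0.0000 [wait]  ⇒ S*(6)=100.2477
t_5: node(5,0) S=63.9139 payoff=84.9561 vs cont=82.8777 → 84.9561 [stop]  node(5,1) S=86.2809 payoff=62.5891 vs cont=60.5106 → 62.5891 [stop]  node(5,2) S=116.4754 payoff=32.3946 vs cont=31.3841 → 32.3946 [stop]  node(5,3) S=157.2367 payoff=0.0000 vs cont=7.5755 → 7.5755 [wait]  node(5,4) S=212.2626 payoff=0.0000 vs cont=0.0000 → 0.0000 [wait]  node(5,5) S=286.5452 payoff=0.0000 vs cont=0.0000 → 0.0000 [wait]  ⇒ S*(5)=116.4754
t_4: node(4,0) S=74.2600 payoff=74.6100 vs cont=72.5315 → 74.6100 [stop]  node(4,1) S=100.2477 payoff=48.6223 vs cont=46.5438 → 48.6223 [stop]  node(4,2) S=135.3300 payoff=13.5400 vs cont=19.4718 → 19.4718 [wait]  node(4,3) S=182.6895 payoff=0.0000 vs cont=3.6634 → 3.6634 [wait]  node(4,4) S=246.6228 payoff=0.0000 vs cont=0.0000 → 0.0000 [wait]  ⇒ S*(4)=100.2477
t_3: node(3,0) S=86.2809 payoff=62.5891 vs cont=60.5106 → 62.5891 [stop]  node(3,1) S=116.4754 payoff=32.3946 vs cont=33.2966 → 33.2966 [wait]  node(3,2) S=157.2367 payoff=0.0000 vs cont=11.2569 → 11.2569 [wait]  node(3,3) S=212.2626 payoff=0.0000 vs cont=1.7715 → 1.7715 [wait]  ⇒ S*(3)=86.2809
t_2: node(2,0) S=100.2477 payoff=48.6223 vs cont=46.9970 → 48.6223 [stop]  node(2,1) S=135.3300 payoff=13.5400 vs cont=21.7577 → 21.7577 [wait]  node(2,2) S=182.6895 payoff=0.0000 vs cont=6.3338 → 6.3338 [wait]  ⇒ S*(2)=100.2477
t_1: node(1,0) S=116.4754 payoff=32.3946 vs cont=34.4452 → 34.4452 [wait]  node(1,1) S=157.2367 payoff=0.0000 vs cont=13.7041 → 13.7041 [wait]  ⇒ S*(1)=-
t_0: node(0,0) S=135.3300 payoff=13.5400 vs cont=23.5428 → 23.5428 [wait]  ⇒ S*(0)=-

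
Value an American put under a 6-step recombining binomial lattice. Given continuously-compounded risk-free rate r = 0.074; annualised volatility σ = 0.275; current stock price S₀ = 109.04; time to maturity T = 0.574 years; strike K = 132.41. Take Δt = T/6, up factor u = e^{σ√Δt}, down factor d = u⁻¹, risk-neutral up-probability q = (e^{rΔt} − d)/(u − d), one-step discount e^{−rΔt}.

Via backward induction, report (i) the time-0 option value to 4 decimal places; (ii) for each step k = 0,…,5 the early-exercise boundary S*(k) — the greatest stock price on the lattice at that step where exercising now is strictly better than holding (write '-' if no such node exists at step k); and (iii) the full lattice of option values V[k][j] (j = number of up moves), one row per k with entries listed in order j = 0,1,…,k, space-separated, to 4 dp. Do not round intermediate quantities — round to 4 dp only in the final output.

Δt=0.09567  u=1.08878  d=0.91846  q=0.52046  discount=0.99295
step 6 (expiry): payoffs max(K−S,0) = 66.9546 54.8164 40.4274 23.3700 3.1495 0.0000 0.0000
step 5: (k=5,j=0): S=71.2665, (K−S)⁺=61.1435, hold=60.2094 ⇒ V=61.1435 exercise | (k=5,j=1): S=84.4823, (K−S)⁺=47.9277, hold=46.9936 ⇒ V=47.9277 exercise | (k=5,j=2): S=100.1488, (K−S)⁺=32.2612, hold=31.3271 ⇒ V=32.2612 exercise | (k=5,j=3): S=118.7205, (K−S)⁺=13.6895, hold=12.7554 ⇒ V=13.6895 exercise | (k=5,j=4): S=140.7362, (K−S)⁺=0.0000, hold=1.4996 ⇒ V=1.4996 continue | (k=5,j=5): S=166.8346, (K−S)⁺=0.0000, hold=0.0000 ⇒ V=0.0000 continue  boundary S*=118.7205
step 4: (k=4,j=0): S=77.5936, (K−S)⁺=54.8164, hold=53.8824 ⇒ V=54.8164 exercise | (k=4,j=1): S=91.9826, (K−S)⁺=40.4274, hold=39.4933 ⇒ V=40.4274 exercise | (k=4,j=2): S=109.0400, (K−S)⁺=23.3700, hold=22.4359 ⇒ V=23.3700 exercise | (k=4,j=3): S=129.2605, (K−S)⁺=3.1495, hold=7.2933 ⇒ V=7.2933 continue | (k=4,j=4): S=153.2308, (K−S)⁺=0.0000, hold=0.7141 ⇒ V=0.7141 continue  boundary S*=109.0400
step 3: (k=3,j=0): S=84.4823, (K−S)⁺=47.9277, hold=46.9936 ⇒ V=47.9277 exercise | (k=3,j=1): S=100.1488, (K−S)⁺=32.2612, hold=31.3271 ⇒ V=32.2612 exercise | (k=3,j=2): S=118.7205, (K−S)⁺=13.6895, hold=14.8969 ⇒ V=14.8969 continue | (k=3,j=3): S=140.7362, (K−S)⁺=0.0000, hold=3.8418 ⇒ V=3.8418 continue  boundary S*=100.1488
step 2: (k=2,j=0): S=91.9826, (K−S)⁺=40.4274, hold=39.4933 ⇒ V=40.4274 exercise | (k=2,j=1): S=109.0400, (K−S)⁺=23.3700, hold=23.0599 ⇒ V=23.3700 exercise | (k=2,j=2): S=129.2605, (K−S)⁺=3.1495, hold=9.0786 ⇒ V=9.0786 continue  boundary S*=109.0400
step 1: (k=1,j=0): S=100.1488, (K−S)⁺=32.2612, hold=31.3271 ⇒ V=32.2612 exercise | (k=1,j=1): S=118.7205, (K−S)⁺=13.6895, hold=15.8195 ⇒ V=15.8195 continue  boundary S*=100.1488
step 0: (k=0,j=0): S=109.0400, (K−S)⁺=23.3700, hold=23.5367 ⇒ V=23.5367 continue  boundary S*=-

price = 23.5367
boundary = - 100.1488 109.0400 100.1488 109.0400 118.7205
tree:
23.5367
32.2612 15.8195
40.4274 23.3700 9.0786
47.9277 32.2612 14.8969 3.8418
54.8164 40.4274 23.3700 7.2933 0.7141
61.1435 47.9277 32.2612 13.6895 1.4996 0.0000
66.9546 54.8164 40.4274 23.3700 3.1495 0.0000 0.0000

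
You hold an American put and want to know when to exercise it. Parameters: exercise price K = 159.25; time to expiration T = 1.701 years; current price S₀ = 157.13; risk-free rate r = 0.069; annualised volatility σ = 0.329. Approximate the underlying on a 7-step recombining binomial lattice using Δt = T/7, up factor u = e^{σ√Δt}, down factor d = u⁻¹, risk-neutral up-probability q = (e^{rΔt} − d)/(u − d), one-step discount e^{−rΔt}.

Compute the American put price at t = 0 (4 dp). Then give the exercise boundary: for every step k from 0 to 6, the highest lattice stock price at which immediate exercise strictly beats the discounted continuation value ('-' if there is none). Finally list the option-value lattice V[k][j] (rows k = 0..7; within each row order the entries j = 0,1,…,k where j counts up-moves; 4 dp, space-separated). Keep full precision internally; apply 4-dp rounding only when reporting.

price = 21.1366
boundary = - - 113.6033 96.5954 113.6033 96.5954 113.6033
tree:
21.1366
31.5988 11.8413
45.6467 19.2242 5.1804
62.6546 30.2236 9.3525 1.3662
77.1161 45.6467 16.4899 2.8437 0.0000
89.4126 62.6546 28.1266 5.9191 0.0000 0.0000
99.8681 77.1161 45.6467 12.3204 0.0000 0.0000 0.0000
108.7583 89.4126 62.6546 25.6443 0.0000 0.0000 0.0000 0.0000

Δt=0.24300, u=1.17607, d=0.85029, q=0.51144, disc=e^(-rΔt)=0.98337
k=7 terminal: V=max(K-S,0) → 108.7583 89.4126 62.6546 25.6443 0.0000 0.0000 0.0000 0.0000
k=6: j=0 S=59.3819 intr=99.8681 cont=97.2202 V=99.8681[EX]; j=1 S=82.1339 intr=77.1161 cont=74.4682 V=77.1161[EX]; j=2 S=113.6033 intr=45.6467 cont=42.9989 V=45.6467[EX]; j=3 S=157.1300 intr=2.1200 cont=12.3204 V=12.3204[hold]; j=4 S=217.3339 intr=0.0000 cont=0.0000 V=0.0000[hold]; j=5 S=300.6047 intr=0.0000 cont=0.0000 V=0.0000[hold]; j=6 S=415.7805 intr=0.0000 cont=0.0000 V=0.0000[hold]  S*(6)=113.6033
k=5: j=0 S=69.8374 intr=89.4126 cont=86.7647 V=89.4126[EX]; j=1 S=96.5954 intr=62.6546 cont=60.0067 V=62.6546[EX]; j=2 S=133.6057 intr=25.6443 cont=28.1266 V=28.1266[hold]; j=3 S=184.7963 intr=0.0000 cont=5.9191 V=5.9191[hold]; j=4 S=255.6004 intr=0.0000 cont=0.0000 V=0.0000[hold]; j=5 S=353.5330 intr=0.0000 cont=0.0000 V=0.0000[hold]  S*(5)=96.5954
k=4: j=0 S=82.1339 intr=77.1161 cont=74.4682 V=77.1161[EX]; j=1 S=113.6033 intr=45.6467 cont=44.2473 V=45.6467[EX]; j=2 S=157.1300 intr=2.1200 cont=16.4899 V=16.4899[hold]; j=3 S=217.3339 intr=0.0000 cont=2.8437 V=2.8437[hold]; j=4 S=300.6047 intr=0.0000 cont=0.0000 V=0.0000[hold]  S*(4)=113.6033
k=3: j=0 S=96.5954 intr=62.6546 cont=60.0067 V=62.6546[EX]; j=1 S=133.6057 intr=25.6443 cont=30.2236 V=30.2236[hold]; j=2 S=184.7963 intr=0.0000 cont=9.3525 V=9.3525[hold]; j=3 S=255.6004 intr=0.0000 cont=1.3662 V=1.3662[hold]  S*(3)=96.5954
k=2: j=0 S=113.6033 intr=45.6467 cont=45.3020 V=45.6467[EX]; j=1 S=157.1300 intr=2.1200 cont=19.2242 V=19.2242[hold]; j=2 S=217.3339 intr=0.0000 cont=5.1804 V=5.1804[hold]  S*(2)=113.6033
k=1: j=0 S=133.6057 intr=25.6443 cont=31.5988 V=31.5988[hold]; j=1 S=184.7963 intr=0.0000 cont=11.8413 V=11.8413[hold]  S*(1)=-
k=0: j=0 S=157.1300 intr=2.1200 cont=21.1366 V=21.1366[hold]  S*(0)=-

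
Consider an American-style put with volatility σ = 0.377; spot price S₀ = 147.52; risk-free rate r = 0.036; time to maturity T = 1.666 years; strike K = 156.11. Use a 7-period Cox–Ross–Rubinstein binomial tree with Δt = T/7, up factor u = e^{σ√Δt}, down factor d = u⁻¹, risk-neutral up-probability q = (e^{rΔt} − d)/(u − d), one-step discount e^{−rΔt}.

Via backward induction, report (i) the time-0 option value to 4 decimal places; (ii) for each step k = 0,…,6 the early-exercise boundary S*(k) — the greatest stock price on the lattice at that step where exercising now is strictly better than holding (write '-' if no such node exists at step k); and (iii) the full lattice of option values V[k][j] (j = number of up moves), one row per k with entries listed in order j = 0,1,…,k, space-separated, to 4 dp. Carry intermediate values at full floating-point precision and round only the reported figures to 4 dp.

params: Δt=0.23800 u=1.20192 d=0.83200 q=0.47741 e^(-rΔt)=0.99147
t_7 payoffs: 115.3981 97.2971 71.1481 33.3731 0.0000 0.0000 0.0000 0.0000
t_6: node(6,0) S=48.9325 payoff=107.1775 vs cont=105.8457 → 107.1775 [stop]  node(6,1) S=70.6885 payoff=85.4215 vs cont=84.0897 → 85.4215 [stop]  node(6,2) S=102.1174 payoff=53.9926 vs cont=52.6608 → 53.9926 [stop]  node(6,3) S=147.5200 payoff=8.5900 vs cont=17.2916 → 17.2916 [wait]  node(6,4) S=213.1092 payoff=0.0000 vs cont=0.0000 → 0.0000 [wait]  node(6,5) S=307.8600 payoff=0.0000 vs cont=0.0000 → 0.0000 [wait]  node(6,6) S=444.7383 payoff=0.0000 vs cont=0.0000 → 0.0000 [wait]  ⇒ S*(6)=102.1174
t_5: node(5,0) S=58.8129 payoff=97.2971 vs cont=95.9652 → 97.2971 [stop]  node(5,1) S=84.9619 payoff=71.1481 vs cont=69.8163 → 71.1481 [stop]  node(5,2) S=122.7369 payoff=33.3731 vs cont=36.1600 → 36.1600 [wait]  node(5,3) S=177.3073 payoff=0.0000 vs cont=8.9593 → 8.9593 [wait]  node(5,4) S=256.1402 payoff=0.0000 vs cont=0.0000 → 0.0000 [wait]  node(5,5) S=370.0232 payoff=0.0000 vs cont=0.0000 → 0.0000 [wait]  ⇒ S*(5)=84.9619
t_4: node(4,0) S=70.6885 payoff=85.4215 vs cont=84.0897 → 85.4215 [stop]  node(4,1) S=102.1174 payoff=53.9926 vs cont=53.9799 → 53.9926 [stop]  node(4,2) S=147.5200 payoff=8.5900 vs cont=22.9764 → 22.9764 [wait]  node(4,3) S=213.1092 payoff=0.0000 vs cont=4.6421 → 4.6421 [wait]  node(4,4) S=307.8600 payoff=0.0000 vs cont=0.0000 → 0.0000 [wait]  ⇒ S*(4)=102.1174
t_3: node(3,0) S=84.9619 payoff=71.1481 vs cont=69.8163 → 71.1481 [stop]  node(3,1) S=122.7369 payoff=33.3731 vs cont=38.8509 → 38.8509 [wait]  node(3,2) S=177.3073 payoff=0.0000 vs cont=14.1021 → 14.1021 [wait]  node(3,3) S=256.1402 payoff=0.0000 vs cont=2.4052 → 2.4052 [wait]  ⇒ S*(3)=84.9619
t_2: node(2,0) S=102.1174 payoff=53.9926 vs cont=55.2536 → 55.2536 [wait]  node(2,1) S=147.5200 payoff=8.5900 vs cont=26.8049 → 26.8049 [wait]  node(2,2) S=213.1092 payoff=0.0000 vs cont=8.4452 → 8.4452 [wait]  ⇒ S*(2)=-
t_1: node(1,0) S=122.7369 payoff=33.3731 vs cont=41.3164 → 41.3164 [wait]  node(1,1) S=177.3073 payoff=0.0000 vs cont=17.8859 → 17.8859 [wait]  ⇒ S*(1)=-
t_0: node(0,0) S=147.5200 payoff=8.5900 vs cont=29.8734 → 29.8734 [wait]  ⇒ S*(0)=-

price = 29.8734
boundary = - - - 84.9619 102.1174 84.9619 102.1174
tree:
29.8734
41.3164 17.8859
55.2536 26.8049 8.4452
71.1481 38.8509 14.1021 2.4052
85.4215 53.9926 22.9764 4.6421 0.0000
97.2971 71.1481 36.1600 8.9593 0.0000 0.0000
107.1775 85.4215 53.9926 17.2916 0.0000 0.0000 0.0000
115.3981 97.2971 71.1481 33.3731 0.0000 0.0000 0.0000 0.0000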